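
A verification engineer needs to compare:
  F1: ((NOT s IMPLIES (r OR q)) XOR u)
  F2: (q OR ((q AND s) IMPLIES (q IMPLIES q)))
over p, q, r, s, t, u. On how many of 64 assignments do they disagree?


F1 = ((NOT s IMPLIES (r OR q)) XOR u)
F2 = (q OR ((q AND s) IMPLIES (q IMPLIES q)))
Evaluate both on each of 64 rows (bits = p,q,r,s,t,u):
  row 0 [000000]: F1=0 F2=1 (differ) -> 1
  row 1 [000001]: F1=1 F2=1 -> 0
  row 2 [000010]: F1=0 F2=1 (differ) -> 1
  row 3 [000011]: F1=1 F2=1 -> 0
  row 4 [000100]: F1=1 F2=1 -> 0
  (every remaining row is evaluated the same way; all 64 results are listed next)
Full result column, 8 rows per line (p,q,r fixed per line; s,t,u runs 000..111 left to right):
  rows 0-7 [p,q,r=000]: 10100101  (ones: 4)
  rows 8-15 [p,q,r=001]: 01010101  (ones: 4)
  rows 16-23 [p,q,r=010]: 01010101  (ones: 4)
  rows 24-31 [p,q,r=011]: 01010101  (ones: 4)
  rows 32-39 [p,q,r=100]: 10100101  (ones: 4)
  rows 40-47 [p,q,r=101]: 01010101  (ones: 4)
  rows 48-55 [p,q,r=110]: 01010101  (ones: 4)
  rows 56-63 [p,q,r=111]: 01010101  (ones: 4)
Disagreements = 4+4+4+4+4+4+4+4 = 32

32


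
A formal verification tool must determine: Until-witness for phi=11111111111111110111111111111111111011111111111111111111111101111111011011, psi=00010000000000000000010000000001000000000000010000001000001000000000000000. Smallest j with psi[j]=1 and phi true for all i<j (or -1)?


(phi U psi) at 0: need smallest j with psi[j]=1 and phi[i]=1 for all i in [0,j).
Scan from step 0:
  step 0: phi=1, psi=0 -> continue
  step 1: phi=1, psi=0 -> continue
  step 2: phi=1, psi=0 -> continue
  step 3: psi=1 and phi held for [0,3) -> witness found
Witness step = 3

3


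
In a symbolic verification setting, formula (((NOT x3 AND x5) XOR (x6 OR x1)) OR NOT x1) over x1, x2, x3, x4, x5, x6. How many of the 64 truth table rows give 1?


Formula: (((NOT x3 AND x5) XOR (x6 OR x1)) OR NOT x1) over 6 vars (64 rows)
Evaluate each row (x1, x2, x3, x4, x5, x6 as bits, MSB first):
  row 0 [000000]: (((NOT 0 AND 0) XOR (0 OR 0)) OR NOT 0) -> 1
  row 1 [000001]: (((NOT 0 AND 0) XOR (1 OR 0)) OR NOT 0) -> 1
  row 2 [000010]: (((NOT 0 AND 1) XOR (0 OR 0)) OR NOT 0) -> 1
  row 3 [000011]: (((NOT 0 AND 1) XOR (1 OR 0)) OR NOT 0) -> 1
  row 4 [000100]: (((NOT 0 AND 0) XOR (0 OR 0)) OR NOT 0) -> 1
  (every remaining row is evaluated the same way; all 64 results are listed next)
Full result column, 8 rows per line (x1,x2,x3 fixed per line; x4,x5,x6 runs 000..111 left to right):
  rows 0-7 [x1,x2,x3=000]: 11111111  (ones: 8)
  rows 8-15 [x1,x2,x3=001]: 11111111  (ones: 8)
  rows 16-23 [x1,x2,x3=010]: 11111111  (ones: 8)
  rows 24-31 [x1,x2,x3=011]: 11111111  (ones: 8)
  rows 32-39 [x1,x2,x3=100]: 11001100  (ones: 4)
  rows 40-47 [x1,x2,x3=101]: 11111111  (ones: 8)
  rows 48-55 [x1,x2,x3=110]: 11001100  (ones: 4)
  rows 56-63 [x1,x2,x3=111]: 11111111  (ones: 8)
Count of 1-rows = 8+8+8+8+4+8+4+8 = 56

56


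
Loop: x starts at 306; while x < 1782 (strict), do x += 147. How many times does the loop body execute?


Step 1: x goes from 306 toward 1782 by 147; the body runs while x<1782, so iterations = ceil((bound-start)/step)
Step 2: Distance=1476
Step 3: ceil(1476/147)=11

11


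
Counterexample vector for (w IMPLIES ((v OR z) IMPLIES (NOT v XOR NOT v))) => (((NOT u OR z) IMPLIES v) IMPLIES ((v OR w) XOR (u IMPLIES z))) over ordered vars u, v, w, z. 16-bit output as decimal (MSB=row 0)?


F1 = (w IMPLIES ((v OR z) IMPLIES (NOT v XOR NOT v)))
F2 = (((NOT u OR z) IMPLIES v) IMPLIES ((v OR w) XOR (u IMPLIES z)))
Counterexample to F1=>F2 is where F1=1 and F2=0.
Evaluate each row (bits = u,v,w,z, MSB first):
  row 0 [0000]: F1=1 F2=1 -> F1&~F2 -> 0
  row 1 [0001]: F1=1 F2=1 -> F1&~F2 -> 0
  row 2 [0010]: F1=1 F2=1 -> F1&~F2 -> 0
  row 3 [0011]: F1=0 F2=1 -> F1&~F2 -> 0
  row 4 [0100]: F1=1 F2=0 -> F1&~F2 -> 1
  row 5 [0101]: F1=1 F2=0 -> F1&~F2 -> 1
  row 6 [0110]: F1=0 F2=0 -> F1&~F2 -> 0
  row 7 [0111]: F1=0 F2=0 -> F1&~F2 -> 0
  row 8 [1000]: F1=1 F2=0 -> F1&~F2 -> 1
  row 9 [1001]: F1=1 F2=1 -> F1&~F2 -> 0
  row 10 [1010]: F1=1 F2=1 -> F1&~F2 -> 0
  row 11 [1011]: F1=0 F2=1 -> F1&~F2 -> 0
  row 12 [1100]: F1=1 F2=1 -> F1&~F2 -> 0
  row 13 [1101]: F1=1 F2=0 -> F1&~F2 -> 1
  row 14 [1110]: F1=0 F2=1 -> F1&~F2 -> 0
  row 15 [1111]: F1=0 F2=0 -> F1&~F2 -> 0
Full result column, 4 rows per line (u,v fixed per line; w,z runs 00..11 left to right):
  rows 0-3 [u,v=00]: 0000  = hex 0
  rows 4-7 [u,v=01]: 1100  = hex C
  rows 8-11 [u,v=10]: 1000  = hex 8
  rows 12-15 [u,v=11]: 0100  = hex 4
Counterexample vector (row 0 .. row 15) = 0000110010000100
Output column grouped in 4s = 0000 1100 1000 0100 = 0x0C84
Convert to decimal digit by digit (value = value*16 + digit):
  0 -> 0
  0*16 + 12 (C) = 12
  12*16 + 8 = 200
  200*16 + 4 = 3204
Decimal = 3204

3204


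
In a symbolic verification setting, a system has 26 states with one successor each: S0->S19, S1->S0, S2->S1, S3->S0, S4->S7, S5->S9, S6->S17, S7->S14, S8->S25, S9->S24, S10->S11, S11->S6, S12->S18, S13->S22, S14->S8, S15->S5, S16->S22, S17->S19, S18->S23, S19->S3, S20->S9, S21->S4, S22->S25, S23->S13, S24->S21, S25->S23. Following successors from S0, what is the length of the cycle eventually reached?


Trace from S0 until a state repeats:
  S0 -> S19 -> S3 -> S0
S0 first seen at step 0, revisited at step 3.
Cycle length = 3 - 0 = 3

3


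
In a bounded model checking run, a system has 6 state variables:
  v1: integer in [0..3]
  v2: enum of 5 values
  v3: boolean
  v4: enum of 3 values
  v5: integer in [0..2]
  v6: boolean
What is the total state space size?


State space = product of domain sizes of all variables.
Domain sizes:
  v1 (integer in [0..3]): 4
  v2 (enum of 5 values): 5
  v3 (boolean): 2
  v4 (enum of 3 values): 3
  v5 (integer in [0..2]): 3
  v6 (boolean): 2
Product = 4 * 5 * 2 * 3 * 3 * 2 = 720

720


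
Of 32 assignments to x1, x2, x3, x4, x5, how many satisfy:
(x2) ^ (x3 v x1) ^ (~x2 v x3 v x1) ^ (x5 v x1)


CNF with 4 clauses over 5 vars (32 assignments).
An assignment satisfies CNF iff every clause has >=1 true literal.
Check each row (bits = x1,x2,x3,x4,x5; clause T/F shown):
  row 0 [00000]: clauses=FFTF -> 0
  row 1 [00001]: clauses=FFTT -> 0
  row 2 [00010]: clauses=FFTF -> 0
  row 3 [00011]: clauses=FFTT -> 0
  row 4 [00100]: clauses=FTTF -> 0
  row 5 [00101]: clauses=FTTT -> 0
  row 6 [00110]: clauses=FTTF -> 0
  row 7 [00111]: clauses=FTTT -> 0
  row 8 [01000]: clauses=TFFF -> 0
  row 9 [01001]: clauses=TFFT -> 0
  row 10 [01010]: clauses=TFFF -> 0
  row 11 [01011]: clauses=TFFT -> 0
  row 12 [01100]: clauses=TTTF -> 0
  row 13 [01101]: clauses=TTTT -> 1
  row 14 [01110]: clauses=TTTF -> 0
  row 15 [01111]: clauses=TTTT -> 1
  row 16 [10000]: clauses=FTTT -> 0
  row 17 [10001]: clauses=FTTT -> 0
  row 18 [10010]: clauses=FTTT -> 0
  row 19 [10011]: clauses=FTTT -> 0
  row 20 [10100]: clauses=FTTT -> 0
  row 21 [10101]: clauses=FTTT -> 0
  row 22 [10110]: clauses=FTTT -> 0
  row 23 [10111]: clauses=FTTT -> 0
  row 24 [11000]: clauses=TTTT -> 1
  row 25 [11001]: clauses=TTTT -> 1
  row 26 [11010]: clauses=TTTT -> 1
  row 27 [11011]: clauses=TTTT -> 1
  row 28 [11100]: clauses=TTTT -> 1
  row 29 [11101]: clauses=TTTT -> 1
  row 30 [11110]: clauses=TTTT -> 1
  row 31 [11111]: clauses=TTTT -> 1
Full result column, 8 rows per line (x1,x2 fixed per line; x3,x4,x5 runs 000..111 left to right):
  rows 0-7 [x1,x2=00]: 00000000  (ones: 0)
  rows 8-15 [x1,x2=01]: 00000101  (ones: 2)
  rows 16-23 [x1,x2=10]: 00000000  (ones: 0)
  rows 24-31 [x1,x2=11]: 11111111  (ones: 8)
Satisfying assignments = 0+2+0+8 = 10

10


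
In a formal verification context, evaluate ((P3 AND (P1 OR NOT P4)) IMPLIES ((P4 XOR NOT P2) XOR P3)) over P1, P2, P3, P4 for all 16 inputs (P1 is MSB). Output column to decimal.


Formula: ((P3 AND (P1 OR NOT P4)) IMPLIES ((P4 XOR NOT P2) XOR P3)) over P1, P2, P3, P4 (16 rows)
Evaluate each row (bits = P1,P2,P3,P4, MSB first):
  row 0 [0000]: ((0 AND (0 OR NOT 0)) IMPLIES ((0 XOR NOT 0) XOR 0)) -> 1
  row 1 [0001]: ((0 AND (0 OR NOT 1)) IMPLIES ((1 XOR NOT 0) XOR 0)) -> 1
  row 2 [0010]: ((1 AND (0 OR NOT 0)) IMPLIES ((0 XOR NOT 0) XOR 1)) -> 0
  row 3 [0011]: ((1 AND (0 OR NOT 1)) IMPLIES ((1 XOR NOT 0) XOR 1)) -> 1
  row 4 [0100]: ((0 AND (0 OR NOT 0)) IMPLIES ((0 XOR NOT 1) XOR 0)) -> 1
  row 5 [0101]: ((0 AND (0 OR NOT 1)) IMPLIES ((1 XOR NOT 1) XOR 0)) -> 1
  row 6 [0110]: ((1 AND (0 OR NOT 0)) IMPLIES ((0 XOR NOT 1) XOR 1)) -> 1
  row 7 [0111]: ((1 AND (0 OR NOT 1)) IMPLIES ((1 XOR NOT 1) XOR 1)) -> 1
  row 8 [1000]: ((0 AND (1 OR NOT 0)) IMPLIES ((0 XOR NOT 0) XOR 0)) -> 1
  row 9 [1001]: ((0 AND (1 OR NOT 1)) IMPLIES ((1 XOR NOT 0) XOR 0)) -> 1
  row 10 [1010]: ((1 AND (1 OR NOT 0)) IMPLIES ((0 XOR NOT 0) XOR 1)) -> 0
  row 11 [1011]: ((1 AND (1 OR NOT 1)) IMPLIES ((1 XOR NOT 0) XOR 1)) -> 1
  row 12 [1100]: ((0 AND (1 OR NOT 0)) IMPLIES ((0 XOR NOT 1) XOR 0)) -> 1
  row 13 [1101]: ((0 AND (1 OR NOT 1)) IMPLIES ((1 XOR NOT 1) XOR 0)) -> 1
  row 14 [1110]: ((1 AND (1 OR NOT 0)) IMPLIES ((0 XOR NOT 1) XOR 1)) -> 1
  row 15 [1111]: ((1 AND (1 OR NOT 1)) IMPLIES ((1 XOR NOT 1) XOR 1)) -> 0
Full result column, 4 rows per line (P1,P2 fixed per line; P3,P4 runs 00..11 left to right):
  rows 0-3 [P1,P2=00]: 1101  = hex D
  rows 4-7 [P1,P2=01]: 1111  = hex F
  rows 8-11 [P1,P2=10]: 1101  = hex D
  rows 12-15 [P1,P2=11]: 1110  = hex E
Output column (row 0 .. row 15) = 1101111111011110
Output column grouped in 4s = 1101 1111 1101 1110 = 0xDFDE
Convert to decimal digit by digit (value = value*16 + digit):
  D -> 13
  13*16 + 15 (F) = 223
  223*16 + 13 (D) = 3581
  3581*16 + 14 (E) = 57310
Decimal = 57310

57310


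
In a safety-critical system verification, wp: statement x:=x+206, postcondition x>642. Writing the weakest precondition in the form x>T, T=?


Formula: wp(x:=E, P) = P[E/x] (substitute E for x in postcondition)
Step 1: Postcondition: x>642
Step 2: Substitute x+206 for x: x+206>642
Step 3: Solve for x: x > 642-206 = 436

436


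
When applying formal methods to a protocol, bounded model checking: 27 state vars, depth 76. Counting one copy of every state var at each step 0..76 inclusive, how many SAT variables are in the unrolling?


BMC unrolls to depth k, creating one copy of each state var for steps 0..k.
Step count = 76 + 1 = 77 (steps 0 through 76)
Vars per step = 27
Total = 27 * 77 = 2079

2079


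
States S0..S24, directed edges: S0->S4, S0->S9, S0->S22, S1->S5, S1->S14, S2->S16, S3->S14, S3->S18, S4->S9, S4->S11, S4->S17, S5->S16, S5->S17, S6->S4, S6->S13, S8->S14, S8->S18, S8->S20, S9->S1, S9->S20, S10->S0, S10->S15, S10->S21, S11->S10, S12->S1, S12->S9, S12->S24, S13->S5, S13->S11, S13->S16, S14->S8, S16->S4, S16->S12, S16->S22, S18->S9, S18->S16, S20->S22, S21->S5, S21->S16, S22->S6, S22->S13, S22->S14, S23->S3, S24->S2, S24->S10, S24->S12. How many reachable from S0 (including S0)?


BFS from S0:
  layer 0: {S0}
  layer 1: {S4, S9, S22}
  layer 2: {S1, S6, S11, S13, S14, S17, S20}
  layer 3: {S5, S8, S10, S16}
  layer 4: {S12, S15, S18, S21}
  layer 5: {S24}
  layer 6: {S2}
Reachable set: {S0, S1, S2, S4, S5, S6, S8, S9, S10, S11, S12, S13, S14, S15, S16, S17, S18, S20, S21, S22, S24}
Count = 21

21


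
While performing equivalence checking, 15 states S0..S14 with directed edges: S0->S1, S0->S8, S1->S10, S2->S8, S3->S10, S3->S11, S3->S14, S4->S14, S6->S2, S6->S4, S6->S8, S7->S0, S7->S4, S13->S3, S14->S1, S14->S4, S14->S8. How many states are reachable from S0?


BFS from S0:
  layer 0: {S0}
  layer 1: {S1, S8}
  layer 2: {S10}
Reachable set: {S0, S1, S8, S10}
Count = 4

4


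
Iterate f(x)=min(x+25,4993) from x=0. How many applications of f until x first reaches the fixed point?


Step 1: x=0, cap=4993, increment=25
Step 2: x grows by 25 each step until capped at 4993; fixed point is x=4993
Step 3: iterations = ceil(4993/25) = 200

200


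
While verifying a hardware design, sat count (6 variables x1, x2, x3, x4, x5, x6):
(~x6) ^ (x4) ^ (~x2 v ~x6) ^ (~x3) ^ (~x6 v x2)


CNF with 5 clauses over 6 vars (64 assignments).
An assignment satisfies CNF iff every clause has >=1 true literal.
Check each row (bits = x1,x2,x3,x4,x5,x6; clause T/F shown):
  row 0 [000000]: clauses=TFTTT -> 0
  row 1 [000001]: clauses=FFTTF -> 0
  row 2 [000010]: clauses=TFTTT -> 0
  row 3 [000011]: clauses=FFTTF -> 0
  row 4 [000100]: clauses=TTTTT -> 1
  (every remaining row is evaluated the same way; all 64 results are listed next)
Full result column, 8 rows per line (x1,x2,x3 fixed per line; x4,x5,x6 runs 000..111 left to right):
  rows 0-7 [x1,x2,x3=000]: 00001010  (ones: 2)
  rows 8-15 [x1,x2,x3=001]: 00000000  (ones: 0)
  rows 16-23 [x1,x2,x3=010]: 00001010  (ones: 2)
  rows 24-31 [x1,x2,x3=011]: 00000000  (ones: 0)
  rows 32-39 [x1,x2,x3=100]: 00001010  (ones: 2)
  rows 40-47 [x1,x2,x3=101]: 00000000  (ones: 0)
  rows 48-55 [x1,x2,x3=110]: 00001010  (ones: 2)
  rows 56-63 [x1,x2,x3=111]: 00000000  (ones: 0)
Satisfying assignments = 2+0+2+0+2+0+2+0 = 8

8


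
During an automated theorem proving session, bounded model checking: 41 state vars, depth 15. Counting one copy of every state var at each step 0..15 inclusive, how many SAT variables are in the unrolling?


BMC unrolls to depth k, creating one copy of each state var for steps 0..k.
Step count = 15 + 1 = 16 (steps 0 through 15)
Vars per step = 41
Total = 41 * 16 = 656

656


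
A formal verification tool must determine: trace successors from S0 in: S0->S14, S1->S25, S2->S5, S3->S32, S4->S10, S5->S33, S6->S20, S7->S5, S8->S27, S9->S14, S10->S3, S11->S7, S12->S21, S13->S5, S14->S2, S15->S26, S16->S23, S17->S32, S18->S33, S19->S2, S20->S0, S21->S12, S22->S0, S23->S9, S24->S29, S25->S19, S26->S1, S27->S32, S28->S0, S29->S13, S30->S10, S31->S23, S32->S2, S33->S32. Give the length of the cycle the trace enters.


Trace from S0 until a state repeats:
  S0 -> S14 -> S2 -> S5 -> S33 -> S32 -> S2
S2 first seen at step 2, revisited at step 6.
Cycle length = 6 - 2 = 4

4


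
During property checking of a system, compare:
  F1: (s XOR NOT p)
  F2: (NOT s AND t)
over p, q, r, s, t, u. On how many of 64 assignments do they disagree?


F1 = (s XOR NOT p)
F2 = (NOT s AND t)
Evaluate both on each of 64 rows (bits = p,q,r,s,t,u):
  row 0 [000000]: F1=1 F2=0 (differ) -> 1
  row 1 [000001]: F1=1 F2=0 (differ) -> 1
  row 2 [000010]: F1=1 F2=1 -> 0
  row 3 [000011]: F1=1 F2=1 -> 0
  row 4 [000100]: F1=0 F2=0 -> 0
  (every remaining row is evaluated the same way; all 64 results are listed next)
Full result column, 8 rows per line (p,q,r fixed per line; s,t,u runs 000..111 left to right):
  rows 0-7 [p,q,r=000]: 11000000  (ones: 2)
  rows 8-15 [p,q,r=001]: 11000000  (ones: 2)
  rows 16-23 [p,q,r=010]: 11000000  (ones: 2)
  rows 24-31 [p,q,r=011]: 11000000  (ones: 2)
  rows 32-39 [p,q,r=100]: 00111111  (ones: 6)
  rows 40-47 [p,q,r=101]: 00111111  (ones: 6)
  rows 48-55 [p,q,r=110]: 00111111  (ones: 6)
  rows 56-63 [p,q,r=111]: 00111111  (ones: 6)
Disagreements = 2+2+2+2+6+6+6+6 = 32

32


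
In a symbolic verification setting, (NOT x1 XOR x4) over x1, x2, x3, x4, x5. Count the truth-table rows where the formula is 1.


Formula: (NOT x1 XOR x4) over 5 vars (32 rows)
Evaluate each row (x1, x2, x3, x4, x5 as bits, MSB first):
  row 0 [00000]: (NOT 0 XOR 0) -> 1
  row 1 [00001]: (NOT 0 XOR 0) -> 1
  row 2 [00010]: (NOT 0 XOR 1) -> 0
  row 3 [00011]: (NOT 0 XOR 1) -> 0
  row 4 [00100]: (NOT 0 XOR 0) -> 1
  row 5 [00101]: (NOT 0 XOR 0) -> 1
  row 6 [00110]: (NOT 0 XOR 1) -> 0
  row 7 [00111]: (NOT 0 XOR 1) -> 0
  row 8 [01000]: (NOT 0 XOR 0) -> 1
  row 9 [01001]: (NOT 0 XOR 0) -> 1
  row 10 [01010]: (NOT 0 XOR 1) -> 0
  row 11 [01011]: (NOT 0 XOR 1) -> 0
  row 12 [01100]: (NOT 0 XOR 0) -> 1
  row 13 [01101]: (NOT 0 XOR 0) -> 1
  row 14 [01110]: (NOT 0 XOR 1) -> 0
  row 15 [01111]: (NOT 0 XOR 1) -> 0
  row 16 [10000]: (NOT 1 XOR 0) -> 0
  row 17 [10001]: (NOT 1 XOR 0) -> 0
  row 18 [10010]: (NOT 1 XOR 1) -> 1
  row 19 [10011]: (NOT 1 XOR 1) -> 1
  row 20 [10100]: (NOT 1 XOR 0) -> 0
  row 21 [10101]: (NOT 1 XOR 0) -> 0
  row 22 [10110]: (NOT 1 XOR 1) -> 1
  row 23 [10111]: (NOT 1 XOR 1) -> 1
  row 24 [11000]: (NOT 1 XOR 0) -> 0
  row 25 [11001]: (NOT 1 XOR 0) -> 0
  row 26 [11010]: (NOT 1 XOR 1) -> 1
  row 27 [11011]: (NOT 1 XOR 1) -> 1
  row 28 [11100]: (NOT 1 XOR 0) -> 0
  row 29 [11101]: (NOT 1 XOR 0) -> 0
  row 30 [11110]: (NOT 1 XOR 1) -> 1
  row 31 [11111]: (NOT 1 XOR 1) -> 1
Full result column, 8 rows per line (x1,x2 fixed per line; x3,x4,x5 runs 000..111 left to right):
  rows 0-7 [x1,x2=00]: 11001100  (ones: 4)
  rows 8-15 [x1,x2=01]: 11001100  (ones: 4)
  rows 16-23 [x1,x2=10]: 00110011  (ones: 4)
  rows 24-31 [x1,x2=11]: 00110011  (ones: 4)
Count of 1-rows = 4+4+4+4 = 16

16


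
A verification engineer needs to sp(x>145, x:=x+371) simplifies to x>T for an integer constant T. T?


Formula: sp(P, x:=E) = exists old_x. (x = E[old_x/x]) AND P[old_x/x] (old_x is the value of x before the assignment; eliminate old_x by solving x = E[old_x/x] for old_x)
Step 1: Precondition P: x>145, i.e. old_x > 145
Step 2: Assignment gives x = old_x + 371, so old_x = x - 371
Step 3: Substitute into P: x - 371 > 145
Step 4: Simplify: x > 145+371 = 516

516


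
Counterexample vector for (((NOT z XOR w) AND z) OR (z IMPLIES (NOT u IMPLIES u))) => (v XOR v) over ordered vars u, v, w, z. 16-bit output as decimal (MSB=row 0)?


F1 = (((NOT z XOR w) AND z) OR (z IMPLIES (NOT u IMPLIES u)))
F2 = (v XOR v)
Counterexample to F1=>F2 is where F1=1 and F2=0.
Evaluate each row (bits = u,v,w,z, MSB first):
  row 0 [0000]: F1=1 F2=0 -> F1&~F2 -> 1
  row 1 [0001]: F1=0 F2=0 -> F1&~F2 -> 0
  row 2 [0010]: F1=1 F2=0 -> F1&~F2 -> 1
  row 3 [0011]: F1=1 F2=0 -> F1&~F2 -> 1
  row 4 [0100]: F1=1 F2=0 -> F1&~F2 -> 1
  row 5 [0101]: F1=0 F2=0 -> F1&~F2 -> 0
  row 6 [0110]: F1=1 F2=0 -> F1&~F2 -> 1
  row 7 [0111]: F1=1 F2=0 -> F1&~F2 -> 1
  row 8 [1000]: F1=1 F2=0 -> F1&~F2 -> 1
  row 9 [1001]: F1=1 F2=0 -> F1&~F2 -> 1
  row 10 [1010]: F1=1 F2=0 -> F1&~F2 -> 1
  row 11 [1011]: F1=1 F2=0 -> F1&~F2 -> 1
  row 12 [1100]: F1=1 F2=0 -> F1&~F2 -> 1
  row 13 [1101]: F1=1 F2=0 -> F1&~F2 -> 1
  row 14 [1110]: F1=1 F2=0 -> F1&~F2 -> 1
  row 15 [1111]: F1=1 F2=0 -> F1&~F2 -> 1
Full result column, 4 rows per line (u,v fixed per line; w,z runs 00..11 left to right):
  rows 0-3 [u,v=00]: 1011  = hex B
  rows 4-7 [u,v=01]: 1011  = hex B
  rows 8-11 [u,v=10]: 1111  = hex F
  rows 12-15 [u,v=11]: 1111  = hex F
Counterexample vector (row 0 .. row 15) = 1011101111111111
Output column grouped in 4s = 1011 1011 1111 1111 = 0xBBFF
Convert to decimal digit by digit (value = value*16 + digit):
  B -> 11
  11*16 + 11 (B) = 187
  187*16 + 15 (F) = 3007
  3007*16 + 15 (F) = 48127
Decimal = 48127

48127


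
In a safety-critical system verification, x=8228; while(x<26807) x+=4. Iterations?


Step 1: x goes from 8228 toward 26807 by 4; the body runs while x<26807, so iterations = ceil((bound-start)/step)
Step 2: Distance=18579
Step 3: ceil(18579/4)=4645

4645


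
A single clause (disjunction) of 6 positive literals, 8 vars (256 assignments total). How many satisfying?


Step 1: Total=2^8=256
Step 2: Unsat when all 6 false: 2^2=4
Step 3: Sat=256-4=252

252


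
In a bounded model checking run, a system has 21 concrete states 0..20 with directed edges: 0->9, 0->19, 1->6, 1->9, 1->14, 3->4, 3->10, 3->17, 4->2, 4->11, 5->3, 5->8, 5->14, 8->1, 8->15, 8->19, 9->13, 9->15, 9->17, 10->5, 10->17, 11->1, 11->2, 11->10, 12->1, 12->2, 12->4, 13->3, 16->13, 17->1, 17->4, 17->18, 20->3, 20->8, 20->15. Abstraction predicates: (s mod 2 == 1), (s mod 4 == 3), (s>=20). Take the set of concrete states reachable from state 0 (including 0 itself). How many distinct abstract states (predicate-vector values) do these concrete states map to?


BFS from 0:
Concrete reachable: {0, 1, 2, 3, 4, 5, 6, 8, 9, 10, 11, 13, 14, 15, 17, 18, 19}
Abstract via predicates (s mod 2 == 1), (s mod 4 == 3), (s>=20):
  (0,0,0) <- {0, 2, 4, 6, 8, 10, 14, 18}
  (1,0,0) <- {1, 5, 9, 13, 17}
  (1,1,0) <- {3, 11, 15, 19}
Distinct abstract states = 3

3


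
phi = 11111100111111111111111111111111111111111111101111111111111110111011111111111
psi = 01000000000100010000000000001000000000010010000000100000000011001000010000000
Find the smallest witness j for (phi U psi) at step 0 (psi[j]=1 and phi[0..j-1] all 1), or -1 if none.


(phi U psi) at 0: need smallest j with psi[j]=1 and phi[i]=1 for all i in [0,j).
Scan from step 0:
  step 0: phi=1, psi=0 -> continue
  step 1: psi=1 and phi held for [0,1) -> witness found
Witness step = 1

1


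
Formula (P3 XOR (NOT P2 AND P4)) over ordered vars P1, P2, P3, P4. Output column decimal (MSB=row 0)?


Formula: (P3 XOR (NOT P2 AND P4)) over P1, P2, P3, P4 (16 rows)
Evaluate each row (bits = P1,P2,P3,P4, MSB first):
  row 0 [0000]: (0 XOR (NOT 0 AND 0)) -> 0
  row 1 [0001]: (0 XOR (NOT 0 AND 1)) -> 1
  row 2 [0010]: (1 XOR (NOT 0 AND 0)) -> 1
  row 3 [0011]: (1 XOR (NOT 0 AND 1)) -> 0
  row 4 [0100]: (0 XOR (NOT 1 AND 0)) -> 0
  row 5 [0101]: (0 XOR (NOT 1 AND 1)) -> 0
  row 6 [0110]: (1 XOR (NOT 1 AND 0)) -> 1
  row 7 [0111]: (1 XOR (NOT 1 AND 1)) -> 1
  row 8 [1000]: (0 XOR (NOT 0 AND 0)) -> 0
  row 9 [1001]: (0 XOR (NOT 0 AND 1)) -> 1
  row 10 [1010]: (1 XOR (NOT 0 AND 0)) -> 1
  row 11 [1011]: (1 XOR (NOT 0 AND 1)) -> 0
  row 12 [1100]: (0 XOR (NOT 1 AND 0)) -> 0
  row 13 [1101]: (0 XOR (NOT 1 AND 1)) -> 0
  row 14 [1110]: (1 XOR (NOT 1 AND 0)) -> 1
  row 15 [1111]: (1 XOR (NOT 1 AND 1)) -> 1
Full result column, 4 rows per line (P1,P2 fixed per line; P3,P4 runs 00..11 left to right):
  rows 0-3 [P1,P2=00]: 0110  = hex 6
  rows 4-7 [P1,P2=01]: 0011  = hex 3
  rows 8-11 [P1,P2=10]: 0110  = hex 6
  rows 12-15 [P1,P2=11]: 0011  = hex 3
Output column (row 0 .. row 15) = 0110001101100011
Output column grouped in 4s = 0110 0011 0110 0011 = 0x6363
Convert to decimal digit by digit (value = value*16 + digit):
  6 -> 6
  6*16 + 3 = 99
  99*16 + 6 = 1590
  1590*16 + 3 = 25443
Decimal = 25443

25443


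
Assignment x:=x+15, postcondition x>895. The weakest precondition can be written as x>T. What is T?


Formula: wp(x:=E, P) = P[E/x] (substitute E for x in postcondition)
Step 1: Postcondition: x>895
Step 2: Substitute x+15 for x: x+15>895
Step 3: Solve for x: x > 895-15 = 880

880


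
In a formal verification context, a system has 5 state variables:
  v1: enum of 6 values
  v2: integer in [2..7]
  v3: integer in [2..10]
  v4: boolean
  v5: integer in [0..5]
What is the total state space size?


State space = product of domain sizes of all variables.
Domain sizes:
  v1 (enum of 6 values): 6
  v2 (integer in [2..7]): 6
  v3 (integer in [2..10]): 9
  v4 (boolean): 2
  v5 (integer in [0..5]): 6
Product = 6 * 6 * 9 * 2 * 6 = 3888

3888


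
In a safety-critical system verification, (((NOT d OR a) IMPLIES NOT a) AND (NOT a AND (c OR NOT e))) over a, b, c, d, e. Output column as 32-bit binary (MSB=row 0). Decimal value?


Formula: (((NOT d OR a) IMPLIES NOT a) AND (NOT a AND (c OR NOT e))) over a, b, c, d, e (32 rows)
Evaluate each row (bits = a,b,c,d,e, MSB first):
  row 0 [00000]: (((NOT 0 OR 0) IMPLIES NOT 0) AND (NOT 0 AND (0 OR NOT 0))) -> 1
  row 1 [00001]: (((NOT 0 OR 0) IMPLIES NOT 0) AND (NOT 0 AND (0 OR NOT 1))) -> 0
  row 2 [00010]: (((NOT 1 OR 0) IMPLIES NOT 0) AND (NOT 0 AND (0 OR NOT 0))) -> 1
  row 3 [00011]: (((NOT 1 OR 0) IMPLIES NOT 0) AND (NOT 0 AND (0 OR NOT 1))) -> 0
  row 4 [00100]: (((NOT 0 OR 0) IMPLIES NOT 0) AND (NOT 0 AND (1 OR NOT 0))) -> 1
  row 5 [00101]: (((NOT 0 OR 0) IMPLIES NOT 0) AND (NOT 0 AND (1 OR NOT 1))) -> 1
  row 6 [00110]: (((NOT 1 OR 0) IMPLIES NOT 0) AND (NOT 0 AND (1 OR NOT 0))) -> 1
  row 7 [00111]: (((NOT 1 OR 0) IMPLIES NOT 0) AND (NOT 0 AND (1 OR NOT 1))) -> 1
  row 8 [01000]: (((NOT 0 OR 0) IMPLIES NOT 0) AND (NOT 0 AND (0 OR NOT 0))) -> 1
  row 9 [01001]: (((NOT 0 OR 0) IMPLIES NOT 0) AND (NOT 0 AND (0 OR NOT 1))) -> 0
  row 10 [01010]: (((NOT 1 OR 0) IMPLIES NOT 0) AND (NOT 0 AND (0 OR NOT 0))) -> 1
  row 11 [01011]: (((NOT 1 OR 0) IMPLIES NOT 0) AND (NOT 0 AND (0 OR NOT 1))) -> 0
  row 12 [01100]: (((NOT 0 OR 0) IMPLIES NOT 0) AND (NOT 0 AND (1 OR NOT 0))) -> 1
  row 13 [01101]: (((NOT 0 OR 0) IMPLIES NOT 0) AND (NOT 0 AND (1 OR NOT 1))) -> 1
  row 14 [01110]: (((NOT 1 OR 0) IMPLIES NOT 0) AND (NOT 0 AND (1 OR NOT 0))) -> 1
  row 15 [01111]: (((NOT 1 OR 0) IMPLIES NOT 0) AND (NOT 0 AND (1 OR NOT 1))) -> 1
  row 16 [10000]: (((NOT 0 OR 1) IMPLIES NOT 1) AND (NOT 1 AND (0 OR NOT 0))) -> 0
  row 17 [10001]: (((NOT 0 OR 1) IMPLIES NOT 1) AND (NOT 1 AND (0 OR NOT 1))) -> 0
  row 18 [10010]: (((NOT 1 OR 1) IMPLIES NOT 1) AND (NOT 1 AND (0 OR NOT 0))) -> 0
  row 19 [10011]: (((NOT 1 OR 1) IMPLIES NOT 1) AND (NOT 1 AND (0 OR NOT 1))) -> 0
  row 20 [10100]: (((NOT 0 OR 1) IMPLIES NOT 1) AND (NOT 1 AND (1 OR NOT 0))) -> 0
  row 21 [10101]: (((NOT 0 OR 1) IMPLIES NOT 1) AND (NOT 1 AND (1 OR NOT 1))) -> 0
  row 22 [10110]: (((NOT 1 OR 1) IMPLIES NOT 1) AND (NOT 1 AND (1 OR NOT 0))) -> 0
  row 23 [10111]: (((NOT 1 OR 1) IMPLIES NOT 1) AND (NOT 1 AND (1 OR NOT 1))) -> 0
  row 24 [11000]: (((NOT 0 OR 1) IMPLIES NOT 1) AND (NOT 1 AND (0 OR NOT 0))) -> 0
  row 25 [11001]: (((NOT 0 OR 1) IMPLIES NOT 1) AND (NOT 1 AND (0 OR NOT 1))) -> 0
  row 26 [11010]: (((NOT 1 OR 1) IMPLIES NOT 1) AND (NOT 1 AND (0 OR NOT 0))) -> 0
  row 27 [11011]: (((NOT 1 OR 1) IMPLIES NOT 1) AND (NOT 1 AND (0 OR NOT 1))) -> 0
  row 28 [11100]: (((NOT 0 OR 1) IMPLIES NOT 1) AND (NOT 1 AND (1 OR NOT 0))) -> 0
  row 29 [11101]: (((NOT 0 OR 1) IMPLIES NOT 1) AND (NOT 1 AND (1 OR NOT 1))) -> 0
  row 30 [11110]: (((NOT 1 OR 1) IMPLIES NOT 1) AND (NOT 1 AND (1 OR NOT 0))) -> 0
  row 31 [11111]: (((NOT 1 OR 1) IMPLIES NOT 1) AND (NOT 1 AND (1 OR NOT 1))) -> 0
Full result column, 4 rows per line (a,b,c fixed per line; d,e runs 00..11 left to right):
  rows 0-3 [a,b,c=000]: 1010  = hex A
  rows 4-7 [a,b,c=001]: 1111  = hex F
  rows 8-11 [a,b,c=010]: 1010  = hex A
  rows 12-15 [a,b,c=011]: 1111  = hex F
  rows 16-19 [a,b,c=100]: 0000  = hex 0
  rows 20-23 [a,b,c=101]: 0000  = hex 0
  rows 24-27 [a,b,c=110]: 0000  = hex 0
  rows 28-31 [a,b,c=111]: 0000  = hex 0
Output column (row 0 .. row 31) = 10101111101011110000000000000000
Output column grouped in 4s = 1010 1111 1010 1111 0000 0000 0000 0000 = 0xAFAF0000
Convert to decimal digit by digit (value = value*16 + digit):
  A -> 10
  10*16 + 15 (F) = 175
  175*16 + 10 (A) = 2810
  2810*16 + 15 (F) = 44975
  44975*16 + 0 = 719600
  719600*16 + 0 = 11513600
  11513600*16 + 0 = 184217600
  184217600*16 + 0 = 2947481600
Decimal = 2947481600

2947481600


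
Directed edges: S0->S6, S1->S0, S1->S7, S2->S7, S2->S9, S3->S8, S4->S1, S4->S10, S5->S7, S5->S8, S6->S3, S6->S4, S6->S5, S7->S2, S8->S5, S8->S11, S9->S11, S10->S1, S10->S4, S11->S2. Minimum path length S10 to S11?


BFS layer-by-layer from S10:
  dist 0: {S10}
  dist 1: {S1, S4}
  dist 2: {S0, S7}
  dist 3: {S2, S6}
  dist 4: {S3, S5, S9}
  dist 5: {S8, S11}
  -> S11 reached at distance 5
Shortest path length = 5

5


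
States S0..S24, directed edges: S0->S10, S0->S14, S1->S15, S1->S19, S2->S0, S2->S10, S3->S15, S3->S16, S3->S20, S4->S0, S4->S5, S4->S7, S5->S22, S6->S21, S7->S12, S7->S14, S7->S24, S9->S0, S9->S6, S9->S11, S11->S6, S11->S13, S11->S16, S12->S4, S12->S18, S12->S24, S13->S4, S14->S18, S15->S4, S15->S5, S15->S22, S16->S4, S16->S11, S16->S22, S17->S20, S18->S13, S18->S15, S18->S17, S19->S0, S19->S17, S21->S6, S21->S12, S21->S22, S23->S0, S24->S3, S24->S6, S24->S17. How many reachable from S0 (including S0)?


BFS from S0:
  layer 0: {S0}
  layer 1: {S10, S14}
  layer 2: {S18}
  layer 3: {S13, S15, S17}
  layer 4: {S4, S5, S20, S22}
  layer 5: {S7}
  layer 6: {S12, S24}
  layer 7: {S3, S6}
  layer 8: {S16, S21}
  layer 9: {S11}
Reachable set: {S0, S3, S4, S5, S6, S7, S10, S11, S12, S13, S14, S15, S16, S17, S18, S20, S21, S22, S24}
Count = 19

19


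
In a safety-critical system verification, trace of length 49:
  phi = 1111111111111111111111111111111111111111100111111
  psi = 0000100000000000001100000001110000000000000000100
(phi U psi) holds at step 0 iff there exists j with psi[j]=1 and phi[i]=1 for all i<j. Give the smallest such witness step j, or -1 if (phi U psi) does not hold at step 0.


(phi U psi) at 0: need smallest j with psi[j]=1 and phi[i]=1 for all i in [0,j).
Scan from step 0:
  step 0: phi=1, psi=0 -> continue
  step 1: phi=1, psi=0 -> continue
  step 2: phi=1, psi=0 -> continue
  step 3: phi=1, psi=0 -> continue
  step 4: psi=1 and phi held for [0,4) -> witness found
Witness step = 4

4


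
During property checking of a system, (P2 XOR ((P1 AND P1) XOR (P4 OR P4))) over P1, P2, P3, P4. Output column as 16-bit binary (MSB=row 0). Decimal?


Formula: (P2 XOR ((P1 AND P1) XOR (P4 OR P4))) over P1, P2, P3, P4 (16 rows)
Evaluate each row (bits = P1,P2,P3,P4, MSB first):
  row 0 [0000]: (0 XOR ((0 AND 0) XOR (0 OR 0))) -> 0
  row 1 [0001]: (0 XOR ((0 AND 0) XOR (1 OR 1))) -> 1
  row 2 [0010]: (0 XOR ((0 AND 0) XOR (0 OR 0))) -> 0
  row 3 [0011]: (0 XOR ((0 AND 0) XOR (1 OR 1))) -> 1
  row 4 [0100]: (1 XOR ((0 AND 0) XOR (0 OR 0))) -> 1
  row 5 [0101]: (1 XOR ((0 AND 0) XOR (1 OR 1))) -> 0
  row 6 [0110]: (1 XOR ((0 AND 0) XOR (0 OR 0))) -> 1
  row 7 [0111]: (1 XOR ((0 AND 0) XOR (1 OR 1))) -> 0
  row 8 [1000]: (0 XOR ((1 AND 1) XOR (0 OR 0))) -> 1
  row 9 [1001]: (0 XOR ((1 AND 1) XOR (1 OR 1))) -> 0
  row 10 [1010]: (0 XOR ((1 AND 1) XOR (0 OR 0))) -> 1
  row 11 [1011]: (0 XOR ((1 AND 1) XOR (1 OR 1))) -> 0
  row 12 [1100]: (1 XOR ((1 AND 1) XOR (0 OR 0))) -> 0
  row 13 [1101]: (1 XOR ((1 AND 1) XOR (1 OR 1))) -> 1
  row 14 [1110]: (1 XOR ((1 AND 1) XOR (0 OR 0))) -> 0
  row 15 [1111]: (1 XOR ((1 AND 1) XOR (1 OR 1))) -> 1
Full result column, 4 rows per line (P1,P2 fixed per line; P3,P4 runs 00..11 left to right):
  rows 0-3 [P1,P2=00]: 0101  = hex 5
  rows 4-7 [P1,P2=01]: 1010  = hex A
  rows 8-11 [P1,P2=10]: 1010  = hex A
  rows 12-15 [P1,P2=11]: 0101  = hex 5
Output column (row 0 .. row 15) = 0101101010100101
Output column grouped in 4s = 0101 1010 1010 0101 = 0x5AA5
Convert to decimal digit by digit (value = value*16 + digit):
  5 -> 5
  5*16 + 10 (A) = 90
  90*16 + 10 (A) = 1450
  1450*16 + 5 = 23205
Decimal = 23205

23205


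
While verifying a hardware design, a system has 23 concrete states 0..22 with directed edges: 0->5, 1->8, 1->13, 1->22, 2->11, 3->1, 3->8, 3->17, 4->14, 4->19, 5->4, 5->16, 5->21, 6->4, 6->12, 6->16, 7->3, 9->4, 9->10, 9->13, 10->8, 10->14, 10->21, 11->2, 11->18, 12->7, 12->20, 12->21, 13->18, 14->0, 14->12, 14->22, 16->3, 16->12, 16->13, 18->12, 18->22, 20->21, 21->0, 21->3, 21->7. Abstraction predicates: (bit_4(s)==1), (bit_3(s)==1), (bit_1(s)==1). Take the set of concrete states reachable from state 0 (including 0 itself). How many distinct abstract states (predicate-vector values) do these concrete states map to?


BFS from 0:
Concrete reachable: {0, 1, 3, 4, 5, 7, 8, 12, 13, 14, 16, 17, 18, 19, 20, 21, 22}
Abstract via predicates (bit_4(s)==1), (bit_3(s)==1), (bit_1(s)==1):
  (0,0,0) <- {0, 1, 4, 5}
  (0,0,1) <- {3, 7}
  (0,1,0) <- {8, 12, 13}
  (0,1,1) <- {14}
  (1,0,0) <- {16, 17, 20, 21}
  (1,0,1) <- {18, 19, 22}
Distinct abstract states = 6

6


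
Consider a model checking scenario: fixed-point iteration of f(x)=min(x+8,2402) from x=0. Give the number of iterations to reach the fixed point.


Step 1: x=0, cap=2402, increment=8
Step 2: x grows by 8 each step until capped at 2402; fixed point is x=2402
Step 3: iterations = ceil(2402/8) = 301

301


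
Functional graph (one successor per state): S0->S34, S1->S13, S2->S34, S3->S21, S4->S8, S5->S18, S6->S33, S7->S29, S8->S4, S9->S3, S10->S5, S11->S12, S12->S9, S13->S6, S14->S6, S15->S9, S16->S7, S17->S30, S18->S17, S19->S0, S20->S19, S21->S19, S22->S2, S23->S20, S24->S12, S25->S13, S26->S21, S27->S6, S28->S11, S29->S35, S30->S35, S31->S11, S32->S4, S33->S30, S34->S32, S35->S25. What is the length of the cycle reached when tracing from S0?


Trace from S0 until a state repeats:
  S0 -> S34 -> S32 -> S4 -> S8 -> S4
S4 first seen at step 3, revisited at step 5.
Cycle length = 5 - 3 = 2

2


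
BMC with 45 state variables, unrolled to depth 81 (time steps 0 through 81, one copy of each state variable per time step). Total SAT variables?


BMC unrolls to depth k, creating one copy of each state var for steps 0..k.
Step count = 81 + 1 = 82 (steps 0 through 81)
Vars per step = 45
Total = 45 * 82 = 3690

3690


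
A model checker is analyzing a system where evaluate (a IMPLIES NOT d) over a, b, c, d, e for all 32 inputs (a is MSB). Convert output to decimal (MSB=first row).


Formula: (a IMPLIES NOT d) over a, b, c, d, e (32 rows)
Evaluate each row (bits = a,b,c,d,e, MSB first):
  row 0 [00000]: (0 IMPLIES NOT 0) -> 1
  row 1 [00001]: (0 IMPLIES NOT 0) -> 1
  row 2 [00010]: (0 IMPLIES NOT 1) -> 1
  row 3 [00011]: (0 IMPLIES NOT 1) -> 1
  row 4 [00100]: (0 IMPLIES NOT 0) -> 1
  row 5 [00101]: (0 IMPLIES NOT 0) -> 1
  row 6 [00110]: (0 IMPLIES NOT 1) -> 1
  row 7 [00111]: (0 IMPLIES NOT 1) -> 1
  row 8 [01000]: (0 IMPLIES NOT 0) -> 1
  row 9 [01001]: (0 IMPLIES NOT 0) -> 1
  row 10 [01010]: (0 IMPLIES NOT 1) -> 1
  row 11 [01011]: (0 IMPLIES NOT 1) -> 1
  row 12 [01100]: (0 IMPLIES NOT 0) -> 1
  row 13 [01101]: (0 IMPLIES NOT 0) -> 1
  row 14 [01110]: (0 IMPLIES NOT 1) -> 1
  row 15 [01111]: (0 IMPLIES NOT 1) -> 1
  row 16 [10000]: (1 IMPLIES NOT 0) -> 1
  row 17 [10001]: (1 IMPLIES NOT 0) -> 1
  row 18 [10010]: (1 IMPLIES NOT 1) -> 0
  row 19 [10011]: (1 IMPLIES NOT 1) -> 0
  row 20 [10100]: (1 IMPLIES NOT 0) -> 1
  row 21 [10101]: (1 IMPLIES NOT 0) -> 1
  row 22 [10110]: (1 IMPLIES NOT 1) -> 0
  row 23 [10111]: (1 IMPLIES NOT 1) -> 0
  row 24 [11000]: (1 IMPLIES NOT 0) -> 1
  row 25 [11001]: (1 IMPLIES NOT 0) -> 1
  row 26 [11010]: (1 IMPLIES NOT 1) -> 0
  row 27 [11011]: (1 IMPLIES NOT 1) -> 0
  row 28 [11100]: (1 IMPLIES NOT 0) -> 1
  row 29 [11101]: (1 IMPLIES NOT 0) -> 1
  row 30 [11110]: (1 IMPLIES NOT 1) -> 0
  row 31 [11111]: (1 IMPLIES NOT 1) -> 0
Full result column, 4 rows per line (a,b,c fixed per line; d,e runs 00..11 left to right):
  rows 0-3 [a,b,c=000]: 1111  = hex F
  rows 4-7 [a,b,c=001]: 1111  = hex F
  rows 8-11 [a,b,c=010]: 1111  = hex F
  rows 12-15 [a,b,c=011]: 1111  = hex F
  rows 16-19 [a,b,c=100]: 1100  = hex C
  rows 20-23 [a,b,c=101]: 1100  = hex C
  rows 24-27 [a,b,c=110]: 1100  = hex C
  rows 28-31 [a,b,c=111]: 1100  = hex C
Output column (row 0 .. row 31) = 11111111111111111100110011001100
Output column grouped in 4s = 1111 1111 1111 1111 1100 1100 1100 1100 = 0xFFFFCCCC
Convert to decimal digit by digit (value = value*16 + digit):
  F -> 15
  15*16 + 15 (F) = 255
  255*16 + 15 (F) = 4095
  4095*16 + 15 (F) = 65535
  65535*16 + 12 (C) = 1048572
  1048572*16 + 12 (C) = 16777164
  16777164*16 + 12 (C) = 268434636
  268434636*16 + 12 (C) = 4294954188
Decimal = 4294954188

4294954188


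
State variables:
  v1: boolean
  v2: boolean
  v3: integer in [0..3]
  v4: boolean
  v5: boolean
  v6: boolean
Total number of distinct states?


State space = product of domain sizes of all variables.
Domain sizes:
  v1 (boolean): 2
  v2 (boolean): 2
  v3 (integer in [0..3]): 4
  v4 (boolean): 2
  v5 (boolean): 2
  v6 (boolean): 2
Product = 2 * 2 * 4 * 2 * 2 * 2 = 128

128


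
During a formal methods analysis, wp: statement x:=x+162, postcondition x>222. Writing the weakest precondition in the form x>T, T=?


Formula: wp(x:=E, P) = P[E/x] (substitute E for x in postcondition)
Step 1: Postcondition: x>222
Step 2: Substitute x+162 for x: x+162>222
Step 3: Solve for x: x > 222-162 = 60

60


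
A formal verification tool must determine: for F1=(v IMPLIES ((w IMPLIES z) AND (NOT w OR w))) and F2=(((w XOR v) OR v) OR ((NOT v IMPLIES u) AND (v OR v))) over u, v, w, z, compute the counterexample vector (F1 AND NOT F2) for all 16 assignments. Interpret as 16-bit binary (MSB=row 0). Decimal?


F1 = (v IMPLIES ((w IMPLIES z) AND (NOT w OR w)))
F2 = (((w XOR v) OR v) OR ((NOT v IMPLIES u) AND (v OR v)))
Counterexample to F1=>F2 is where F1=1 and F2=0.
Evaluate each row (bits = u,v,w,z, MSB first):
  row 0 [0000]: F1=1 F2=0 -> F1&~F2 -> 1
  row 1 [0001]: F1=1 F2=0 -> F1&~F2 -> 1
  row 2 [0010]: F1=1 F2=1 -> F1&~F2 -> 0
  row 3 [0011]: F1=1 F2=1 -> F1&~F2 -> 0
  row 4 [0100]: F1=1 F2=1 -> F1&~F2 -> 0
  row 5 [0101]: F1=1 F2=1 -> F1&~F2 -> 0
  row 6 [0110]: F1=0 F2=1 -> F1&~F2 -> 0
  row 7 [0111]: F1=1 F2=1 -> F1&~F2 -> 0
  row 8 [1000]: F1=1 F2=0 -> F1&~F2 -> 1
  row 9 [1001]: F1=1 F2=0 -> F1&~F2 -> 1
  row 10 [1010]: F1=1 F2=1 -> F1&~F2 -> 0
  row 11 [1011]: F1=1 F2=1 -> F1&~F2 -> 0
  row 12 [1100]: F1=1 F2=1 -> F1&~F2 -> 0
  row 13 [1101]: F1=1 F2=1 -> F1&~F2 -> 0
  row 14 [1110]: F1=0 F2=1 -> F1&~F2 -> 0
  row 15 [1111]: F1=1 F2=1 -> F1&~F2 -> 0
Full result column, 4 rows per line (u,v fixed per line; w,z runs 00..11 left to right):
  rows 0-3 [u,v=00]: 1100  = hex C
  rows 4-7 [u,v=01]: 0000  = hex 0
  rows 8-11 [u,v=10]: 1100  = hex C
  rows 12-15 [u,v=11]: 0000  = hex 0
Counterexample vector (row 0 .. row 15) = 1100000011000000
Output column grouped in 4s = 1100 0000 1100 0000 = 0xC0C0
Convert to decimal digit by digit (value = value*16 + digit):
  C -> 12
  12*16 + 0 = 192
  192*16 + 12 (C) = 3084
  3084*16 + 0 = 49344
Decimal = 49344

49344


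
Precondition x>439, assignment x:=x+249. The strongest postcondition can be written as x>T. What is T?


Formula: sp(P, x:=E) = exists old_x. (x = E[old_x/x]) AND P[old_x/x] (old_x is the value of x before the assignment; eliminate old_x by solving x = E[old_x/x] for old_x)
Step 1: Precondition P: x>439, i.e. old_x > 439
Step 2: Assignment gives x = old_x + 249, so old_x = x - 249
Step 3: Substitute into P: x - 249 > 439
Step 4: Simplify: x > 439+249 = 688

688


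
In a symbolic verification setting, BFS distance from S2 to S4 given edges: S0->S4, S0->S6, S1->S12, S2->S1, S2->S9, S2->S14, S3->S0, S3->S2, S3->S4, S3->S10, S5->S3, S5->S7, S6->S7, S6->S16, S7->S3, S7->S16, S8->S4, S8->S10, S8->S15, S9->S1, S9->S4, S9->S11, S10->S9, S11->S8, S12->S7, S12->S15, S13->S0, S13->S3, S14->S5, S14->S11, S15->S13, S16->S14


BFS layer-by-layer from S2:
  dist 0: {S2}
  dist 1: {S1, S9, S14}
  dist 2: {S4, S5, S11, S12}
  -> S4 reached at distance 2
Shortest path length = 2

2


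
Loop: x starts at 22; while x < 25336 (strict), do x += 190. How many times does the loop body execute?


Step 1: x goes from 22 toward 25336 by 190; the body runs while x<25336, so iterations = ceil((bound-start)/step)
Step 2: Distance=25314
Step 3: ceil(25314/190)=134

134


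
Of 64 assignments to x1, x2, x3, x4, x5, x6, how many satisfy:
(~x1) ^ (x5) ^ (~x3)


CNF with 3 clauses over 6 vars (64 assignments).
An assignment satisfies CNF iff every clause has >=1 true literal.
Check each row (bits = x1,x2,x3,x4,x5,x6; clause T/F shown):
  row 0 [000000]: clauses=TFT -> 0
  row 1 [000001]: clauses=TFT -> 0
  row 2 [000010]: clauses=TTT -> 1
  row 3 [000011]: clauses=TTT -> 1
  row 4 [000100]: clauses=TFT -> 0
  (every remaining row is evaluated the same way; all 64 results are listed next)
Full result column, 8 rows per line (x1,x2,x3 fixed per line; x4,x5,x6 runs 000..111 left to right):
  rows 0-7 [x1,x2,x3=000]: 00110011  (ones: 4)
  rows 8-15 [x1,x2,x3=001]: 00000000  (ones: 0)
  rows 16-23 [x1,x2,x3=010]: 00110011  (ones: 4)
  rows 24-31 [x1,x2,x3=011]: 00000000  (ones: 0)
  rows 32-39 [x1,x2,x3=100]: 00000000  (ones: 0)
  rows 40-47 [x1,x2,x3=101]: 00000000  (ones: 0)
  rows 48-55 [x1,x2,x3=110]: 00000000  (ones: 0)
  rows 56-63 [x1,x2,x3=111]: 00000000  (ones: 0)
Satisfying assignments = 4+0+4+0+0+0+0+0 = 8

8


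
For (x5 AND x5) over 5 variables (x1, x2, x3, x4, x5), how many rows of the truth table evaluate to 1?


Formula: (x5 AND x5) over 5 vars (32 rows)
Evaluate each row (x1, x2, x3, x4, x5 as bits, MSB first):
  row 0 [00000]: (0 AND 0) -> 0
  row 1 [00001]: (1 AND 1) -> 1
  row 2 [00010]: (0 AND 0) -> 0
  row 3 [00011]: (1 AND 1) -> 1
  row 4 [00100]: (0 AND 0) -> 0
  row 5 [00101]: (1 AND 1) -> 1
  row 6 [00110]: (0 AND 0) -> 0
  row 7 [00111]: (1 AND 1) -> 1
  row 8 [01000]: (0 AND 0) -> 0
  row 9 [01001]: (1 AND 1) -> 1
  row 10 [01010]: (0 AND 0) -> 0
  row 11 [01011]: (1 AND 1) -> 1
  row 12 [01100]: (0 AND 0) -> 0
  row 13 [01101]: (1 AND 1) -> 1
  row 14 [01110]: (0 AND 0) -> 0
  row 15 [01111]: (1 AND 1) -> 1
  row 16 [10000]: (0 AND 0) -> 0
  row 17 [10001]: (1 AND 1) -> 1
  row 18 [10010]: (0 AND 0) -> 0
  row 19 [10011]: (1 AND 1) -> 1
  row 20 [10100]: (0 AND 0) -> 0
  row 21 [10101]: (1 AND 1) -> 1
  row 22 [10110]: (0 AND 0) -> 0
  row 23 [10111]: (1 AND 1) -> 1
  row 24 [11000]: (0 AND 0) -> 0
  row 25 [11001]: (1 AND 1) -> 1
  row 26 [11010]: (0 AND 0) -> 0
  row 27 [11011]: (1 AND 1) -> 1
  row 28 [11100]: (0 AND 0) -> 0
  row 29 [11101]: (1 AND 1) -> 1
  row 30 [11110]: (0 AND 0) -> 0
  row 31 [11111]: (1 AND 1) -> 1
Full result column, 8 rows per line (x1,x2 fixed per line; x3,x4,x5 runs 000..111 left to right):
  rows 0-7 [x1,x2=00]: 01010101  (ones: 4)
  rows 8-15 [x1,x2=01]: 01010101  (ones: 4)
  rows 16-23 [x1,x2=10]: 01010101  (ones: 4)
  rows 24-31 [x1,x2=11]: 01010101  (ones: 4)
Count of 1-rows = 4+4+4+4 = 16

16
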